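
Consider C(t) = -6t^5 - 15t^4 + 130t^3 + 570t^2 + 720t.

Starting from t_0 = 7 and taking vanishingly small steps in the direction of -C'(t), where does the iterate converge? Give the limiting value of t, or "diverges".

diverges

C'(t) = -30(t - 4)(t + 1)(t + 2)(t + 3), so C'(7) = -64800.
Gradient descent moves in the -C' direction, i.e. t is increasing.
There is no critical point above t=7, and C' keeps the same sign, so the iterate runs off to +∞.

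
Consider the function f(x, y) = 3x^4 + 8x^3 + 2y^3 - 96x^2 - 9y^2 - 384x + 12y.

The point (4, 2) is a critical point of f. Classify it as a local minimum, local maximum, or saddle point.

The mixed partial ∂²f/∂x∂y is 0, so the Hessian at any point is diag(f_xx, f_yy) = diag(12(3x^2 + 4x - 16), 6(2y - 3)).
At (4, 2): H = diag(576, 6).
Both eigenvalues are positive, so H is positive definite: a local minimum.

local minimum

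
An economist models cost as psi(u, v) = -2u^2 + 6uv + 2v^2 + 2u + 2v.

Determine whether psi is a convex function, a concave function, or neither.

psi is quadratic, so its Hessian is the constant matrix H = [[-4, 6], [6, 4]].
det(H) = -52, tr(H) = 0.
det(H) < 0, so H is indefinite: neither convex nor concave.

neither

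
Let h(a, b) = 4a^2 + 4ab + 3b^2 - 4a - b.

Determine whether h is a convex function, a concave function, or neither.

h is quadratic, so its Hessian is the constant matrix H = [[8, 4], [4, 6]].
det(H) = 32, tr(H) = 14.
det(H) > 0 and tr(H) > 0, so H is positive definite everywhere: convex.

convex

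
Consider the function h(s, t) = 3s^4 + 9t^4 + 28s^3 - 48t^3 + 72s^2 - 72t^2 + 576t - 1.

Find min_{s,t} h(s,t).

h(s,t) separates as P(s) + Q(t) − 1, so its minimum is min P + min Q − 1.
P'(s) = 12s(s + 3)(s + 4) vanishes at s ∈ {-4, -3, 0}; Q'(t) = 36(t - 4)(t - 2)(t + 2) vanishes at t ∈ {-2, 2, 4}.
Local minima of P (where P''>0): P(-4)=128, P(0)=0. Local minima of Q: Q(-2)=-912, Q(4)=384.
So the global minimum of h is P(0) + Q(-2) − 1 = 0 − 912 − 1 = -913, attained at (0, -2).

-913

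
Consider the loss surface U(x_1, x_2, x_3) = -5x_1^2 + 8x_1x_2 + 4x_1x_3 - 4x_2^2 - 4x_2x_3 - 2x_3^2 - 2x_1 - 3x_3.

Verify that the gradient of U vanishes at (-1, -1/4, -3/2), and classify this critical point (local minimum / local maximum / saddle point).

local maximum

∇U = (-10x_1 + 8x_2 + 4x_3 - 2, 8x_1 - 8x_2 - 4x_3, 4x_1 - 4x_2 - 4x_3 - 3); substituting (-1, -1/4, -3/2) gives ∇U = (0, 0, 0), so (-1, -1/4, -3/2) is indeed a critical point.
The Hessian is constant: H = [[-10, 8, 4], [8, -8, -4], [4, -4, -4]].
Leading principal minors: Δ₁ = -10, Δ₂ = 16, Δ₃ = -32.
The minors alternate sign starting negative (−, +, −), so H is negative definite: a local maximum.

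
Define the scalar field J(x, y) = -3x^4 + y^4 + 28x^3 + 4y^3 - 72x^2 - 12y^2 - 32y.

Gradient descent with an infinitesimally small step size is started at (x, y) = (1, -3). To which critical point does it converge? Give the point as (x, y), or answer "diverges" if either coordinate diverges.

J is separable, so gradient descent decouples: x follows -∂J/∂x, y follows -∂J/∂y.
∂J/∂x = -12x(x - 4)(x - 3); at x=1 this is -72, so x increases.
∂J/∂y = 4(y - 2)(y + 1)(y + 4); at y=-3 this is 40, so y decreases.
x converges to its nearest critical value 3 (a local min of the x-part); y converges to -4. The iterate converges to (3, -4).

(3, -4)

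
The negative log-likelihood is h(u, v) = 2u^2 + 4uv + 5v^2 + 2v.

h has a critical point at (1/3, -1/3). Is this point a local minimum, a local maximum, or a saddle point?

local minimum

The Hessian of h is constant: H = [[4, 4], [4, 10]].
det(H) = 4·10 − 4² = 24.
det(H) > 0 and tr(H) = 14 > 0, so H is positive definite and the point is a local minimum.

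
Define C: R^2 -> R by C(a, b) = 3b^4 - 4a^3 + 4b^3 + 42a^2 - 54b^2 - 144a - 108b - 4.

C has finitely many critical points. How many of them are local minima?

2

C separates as a function of a plus a function of b, so ∇C=0 decouples.
∂C/∂a = -12(a - 4)(a - 3) = 0 at a ∈ {3, 4}; ∂C/∂b = 12(b - 3)(b + 1)(b + 3) = 0 at b ∈ {-3, -1, 3}.
The Hessian is diagonal: diag(C_aa, C_bb). Second derivatives: C_aa(3)=12, C_aa(4)=-12; C_bb(-3)=144, C_bb(-1)=-96, C_bb(3)=288.
Local minima occur where both diagonal entries positive: (3, -3), (3, 3). Count: 2.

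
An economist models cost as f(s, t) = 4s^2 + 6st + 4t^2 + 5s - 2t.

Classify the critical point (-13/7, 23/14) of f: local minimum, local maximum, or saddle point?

The Hessian of f is constant: H = [[8, 6], [6, 8]].
det(H) = 8·8 − 6² = 28.
det(H) > 0 and tr(H) = 16 > 0, so H is positive definite and the point is a local minimum.

local minimum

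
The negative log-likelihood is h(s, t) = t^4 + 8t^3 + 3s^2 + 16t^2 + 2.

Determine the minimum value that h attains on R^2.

h(s,t) separates as P(s) + Q(t) + 2, so its minimum is min P + min Q + 2.
P'(s) = 6s vanishes at s ∈ {0}; Q'(t) = 4t(t + 2)(t + 4) vanishes at t ∈ {-4, -2, 0}.
Local minima of P (where P''>0): P(0)=0. Local minima of Q: Q(-4)=0, Q(0)=0.
So the global minimum of h is P(0) + Q(-4) + 2 = 0 + 0 + 2 = 2, attained at (0, -4).

2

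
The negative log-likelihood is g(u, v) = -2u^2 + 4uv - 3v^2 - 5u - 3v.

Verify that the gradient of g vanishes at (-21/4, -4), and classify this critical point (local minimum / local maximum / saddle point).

∇g = (-4u + 4v - 5, 4u - 6v - 3); substituting (-21/4, -4) gives ∇g = (0, 0), so (-21/4, -4) is indeed a critical point.
The Hessian of g is constant: H = [[-4, 4], [4, -6]].
det(H) = (-4)·(-6) − 4² = 8.
det(H) > 0 and tr(H) = -10 < 0, so H is negative definite and the point is a local maximum.

local maximum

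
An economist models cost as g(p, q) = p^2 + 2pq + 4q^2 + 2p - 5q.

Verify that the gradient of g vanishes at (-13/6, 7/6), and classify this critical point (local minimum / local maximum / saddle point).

∇g = (2p + 2q + 2, 2p + 8q - 5); substituting (-13/6, 7/6) gives ∇g = (0, 0), so (-13/6, 7/6) is indeed a critical point.
The Hessian of g is constant: H = [[2, 2], [2, 8]].
det(H) = 2·8 − 2² = 12.
det(H) > 0 and tr(H) = 10 > 0, so H is positive definite and the point is a local minimum.

local minimum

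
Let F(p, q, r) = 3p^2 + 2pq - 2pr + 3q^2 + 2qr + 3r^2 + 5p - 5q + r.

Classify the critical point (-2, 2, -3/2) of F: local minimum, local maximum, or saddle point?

local minimum

The Hessian is constant: H = [[6, 2, -2], [2, 6, 2], [-2, 2, 6]].
Leading principal minors: Δ₁ = 6, Δ₂ = 32, Δ₃ = 128.
All leading minors are positive, so H is positive definite: a local minimum.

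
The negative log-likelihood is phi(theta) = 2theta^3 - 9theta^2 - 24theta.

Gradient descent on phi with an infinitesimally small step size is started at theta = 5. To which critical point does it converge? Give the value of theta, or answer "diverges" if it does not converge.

4

phi'(theta) = 6(theta - 4)(theta + 1), so phi'(5) = 36.
Gradient descent moves in the -phi' direction, i.e. theta is decreasing.
The nearest critical point in that direction is theta = 4, where phi'' = 30 > 0 (a local minimum). The iterate converges there.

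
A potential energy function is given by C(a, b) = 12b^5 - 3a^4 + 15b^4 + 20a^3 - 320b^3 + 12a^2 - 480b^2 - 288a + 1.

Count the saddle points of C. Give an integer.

C separates as a function of a plus a function of b, so ∇C=0 decouples.
∂C/∂a = -12(a - 4)(a - 3)(a + 2) = 0 at a ∈ {-2, 3, 4}; ∂C/∂b = 60b(b - 4)(b + 1)(b + 4) = 0 at b ∈ {-4, -1, 0, 4}.
The Hessian is diagonal: diag(C_aa, C_bb). Second derivatives: C_aa(-2)=-360, C_aa(3)=60, C_aa(4)=-72; C_bb(-4)=-5760, C_bb(-1)=900, C_bb(0)=-960, C_bb(4)=9600.
Saddle points occur where the two diagonal entries have opposite signs: (-2, -1), (-2, 4), (3, -4), (3, 0), (4, -1), (4, 4). Count: 6.

6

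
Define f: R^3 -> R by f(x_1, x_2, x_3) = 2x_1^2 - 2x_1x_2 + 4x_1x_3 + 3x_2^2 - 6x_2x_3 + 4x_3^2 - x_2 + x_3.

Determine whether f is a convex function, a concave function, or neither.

convex

f is quadratic, so its Hessian is the constant matrix H = [[4, -2, 4], [-2, 6, -6], [4, -6, 8]].
Leading principal minors: 4, 20, 16.
All positive ⇒ H ≻ 0 ⇒ convex.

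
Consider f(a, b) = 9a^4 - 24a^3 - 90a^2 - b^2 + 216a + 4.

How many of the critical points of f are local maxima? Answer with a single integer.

f separates as a function of a plus a function of b, so ∇f=0 decouples.
∂f/∂a = 36(a - 3)(a - 1)(a + 2) = 0 at a ∈ {-2, 1, 3}; ∂f/∂b = -2b = 0 at b ∈ {0}.
The Hessian is diagonal: diag(f_aa, f_bb). Second derivatives: f_aa(-2)=540, f_aa(1)=-216, f_aa(3)=360; f_bb(0)=-2.
Local maxima occur where both diagonal entries negative: (1, 0). Count: 1.

1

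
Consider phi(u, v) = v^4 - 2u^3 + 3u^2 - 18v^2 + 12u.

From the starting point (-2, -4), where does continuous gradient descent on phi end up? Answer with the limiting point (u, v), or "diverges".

(-1, -3)

phi is separable, so gradient descent decouples: u follows -∂phi/∂u, v follows -∂phi/∂v.
∂phi/∂u = -6(u - 2)(u + 1); at u=-2 this is -24, so u increases.
∂phi/∂v = 4v(v - 3)(v + 3); at v=-4 this is -112, so v increases.
u converges to its nearest critical value -1 (a local min of the u-part); v converges to -3. The iterate converges to (-1, -3).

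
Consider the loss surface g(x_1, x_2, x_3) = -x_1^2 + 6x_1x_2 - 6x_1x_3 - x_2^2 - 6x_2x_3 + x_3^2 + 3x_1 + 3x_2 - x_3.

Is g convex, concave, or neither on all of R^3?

g is quadratic, so its Hessian is the constant matrix H = [[-2, 6, -6], [6, -2, -6], [-6, -6, 2]].
Leading principal minors: -2, -32, 512.
Neither pattern holds ⇒ H is indefinite ⇒ neither convex nor concave.

neither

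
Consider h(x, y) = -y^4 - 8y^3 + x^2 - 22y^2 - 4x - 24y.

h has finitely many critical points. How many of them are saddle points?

h separates as a function of x plus a function of y, so ∇h=0 decouples.
∂h/∂x = 2(x - 2) = 0 at x ∈ {2}; ∂h/∂y = -4(y + 1)(y + 2)(y + 3) = 0 at y ∈ {-3, -2, -1}.
The Hessian is diagonal: diag(h_xx, h_yy). Second derivatives: h_xx(2)=2; h_yy(-3)=-8, h_yy(-2)=4, h_yy(-1)=-8.
Saddle points occur where the two diagonal entries have opposite signs: (2, -3), (2, -1). Count: 2.

2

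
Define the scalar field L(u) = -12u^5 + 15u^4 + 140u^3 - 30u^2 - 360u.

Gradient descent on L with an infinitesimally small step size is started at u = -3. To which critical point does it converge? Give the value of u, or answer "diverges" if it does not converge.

L'(u) = -60(u - 3)(u - 1)(u + 1)(u + 2), so L'(-3) = -2880.
Gradient descent moves in the -L' direction, i.e. u is increasing.
The nearest critical point in that direction is u = -2, where L'' = 900 > 0 (a local minimum). The iterate converges there.

-2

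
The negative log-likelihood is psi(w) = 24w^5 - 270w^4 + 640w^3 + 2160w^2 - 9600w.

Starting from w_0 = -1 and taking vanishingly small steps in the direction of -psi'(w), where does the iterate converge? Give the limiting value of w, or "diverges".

psi'(w) = 120(w - 5)(w - 4)(w - 2)(w + 2), so psi'(-1) = -10800.
Gradient descent moves in the -psi' direction, i.e. w is increasing.
The nearest critical point in that direction is w = 2, where psi'' = 2880 > 0 (a local minimum). The iterate converges there.

2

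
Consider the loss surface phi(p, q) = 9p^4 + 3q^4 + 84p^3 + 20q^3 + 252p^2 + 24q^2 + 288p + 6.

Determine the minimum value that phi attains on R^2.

phi(p,q) separates as A(p) + B(q) + 6, so its minimum is min A + min B + 6.
A'(p) = 36(p + 1)(p + 2)(p + 4) vanishes at p ∈ {-4, -2, -1}; B'(q) = 12q(q + 1)(q + 4) vanishes at q ∈ {-4, -1, 0}.
Local minima of A (where A''>0): A(-4)=-192, A(-1)=-111. Local minima of B: B(-4)=-128, B(0)=0.
So the global minimum of phi is A(-4) + B(-4) + 6 = -192 − 128 + 6 = -314, attained at (-4, -4).

-314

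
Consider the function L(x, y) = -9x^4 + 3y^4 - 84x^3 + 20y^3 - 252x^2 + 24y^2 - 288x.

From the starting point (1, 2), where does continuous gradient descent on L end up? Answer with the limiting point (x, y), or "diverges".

diverges

L is separable, so gradient descent decouples: x follows -∂L/∂x, y follows -∂L/∂y.
∂L/∂x = -36(x + 1)(x + 2)(x + 4); at x=1 this is -1080, so x increases.
∂L/∂y = 12y(y + 1)(y + 4); at y=2 this is 432, so y decreases.
The x-coordinate has no critical point in that direction and runs off to infinity.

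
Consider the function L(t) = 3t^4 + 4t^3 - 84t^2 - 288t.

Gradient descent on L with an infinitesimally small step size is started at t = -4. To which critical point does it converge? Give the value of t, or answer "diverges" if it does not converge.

-3

L'(t) = 12(t - 4)(t + 2)(t + 3), so L'(-4) = -192.
Gradient descent moves in the -L' direction, i.e. t is increasing.
The nearest critical point in that direction is t = -3, where L'' = 84 > 0 (a local minimum). The iterate converges there.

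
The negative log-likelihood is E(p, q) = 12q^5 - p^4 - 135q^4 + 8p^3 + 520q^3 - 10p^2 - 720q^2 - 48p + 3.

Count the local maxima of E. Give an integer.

E separates as a function of p plus a function of q, so ∇E=0 decouples.
∂E/∂p = -4(p - 4)(p - 3)(p + 1) = 0 at p ∈ {-1, 3, 4}; ∂E/∂q = 60q(q - 4)(q - 3)(q - 2) = 0 at q ∈ {0, 2, 3, 4}.
The Hessian is diagonal: diag(E_pp, E_qq). Second derivatives: E_pp(-1)=-80, E_pp(3)=16, E_pp(4)=-20; E_qq(0)=-1440, E_qq(2)=240, E_qq(3)=-180, E_qq(4)=480.
Local maxima occur where both diagonal entries negative: (-1, 0), (-1, 3), (4, 0), (4, 3). Count: 4.

4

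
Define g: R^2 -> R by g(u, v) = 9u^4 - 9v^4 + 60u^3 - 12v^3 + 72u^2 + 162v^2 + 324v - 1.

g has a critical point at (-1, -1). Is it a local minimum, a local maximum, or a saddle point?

saddle point

The mixed partial ∂²g/∂u∂v is 0, so the Hessian at any point is diag(g_uu, g_vv) = diag(36(3u^2 + 10u + 4), 36(-3v^2 - 2v + 9)).
At (-1, -1): H = diag(-108, 288).
The eigenvalues have opposite signs, so H is indefinite: a saddle point.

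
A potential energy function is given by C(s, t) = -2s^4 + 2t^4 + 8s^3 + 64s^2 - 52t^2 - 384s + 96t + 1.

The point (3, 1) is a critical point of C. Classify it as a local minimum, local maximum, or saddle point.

The mixed partial ∂²C/∂s∂t is 0, so the Hessian at any point is diag(C_ss, C_tt) = diag(8(-3s^2 + 6s + 16), 8(3t^2 - 13)).
At (3, 1): H = diag(56, -80).
The eigenvalues have opposite signs, so H is indefinite: a saddle point.

saddle point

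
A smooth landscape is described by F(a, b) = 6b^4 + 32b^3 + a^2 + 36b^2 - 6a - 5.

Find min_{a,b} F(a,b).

-68

F(a,b) separates as P(a) + Q(b) − 5, so its minimum is min P + min Q − 5.
P'(a) = 2a - 6 vanishes at a ∈ {3}; Q'(b) = 24b(b + 1)(b + 3) vanishes at b ∈ {-3, -1, 0}.
Local minima of P (where P''>0): P(3)=-9. Local minima of Q: Q(-3)=-54, Q(0)=0.
So the global minimum of F is P(3) + Q(-3) − 5 = -9 − 54 − 5 = -68, attained at (3, -3).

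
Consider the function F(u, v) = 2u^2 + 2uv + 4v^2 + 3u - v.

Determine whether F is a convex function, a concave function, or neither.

convex

F is quadratic, so its Hessian is the constant matrix H = [[4, 2], [2, 8]].
det(H) = 28, tr(H) = 12.
det(H) > 0 and tr(H) > 0, so H is positive definite everywhere: convex.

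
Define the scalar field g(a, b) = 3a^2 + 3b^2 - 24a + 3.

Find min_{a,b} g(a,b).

g(a,b) separates as P(a) + Q(b) + 3, so its minimum is min P + min Q + 3.
P'(a) = 6a - 24 vanishes at a ∈ {4}; Q'(b) = 6b vanishes at b ∈ {0}.
Local minima of P (where P''>0): P(4)=-48. Local minima of Q: Q(0)=0.
So the global minimum of g is P(4) + Q(0) + 3 = -48 + 0 + 3 = -45, attained at (4, 0).

-45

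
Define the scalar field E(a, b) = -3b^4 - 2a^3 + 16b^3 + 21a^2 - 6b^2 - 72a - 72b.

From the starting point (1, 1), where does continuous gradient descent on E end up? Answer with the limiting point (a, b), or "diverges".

E is separable, so gradient descent decouples: a follows -∂E/∂a, b follows -∂E/∂b.
∂E/∂a = -6(a - 4)(a - 3); at a=1 this is -36, so a increases.
∂E/∂b = -12(b - 3)(b - 2)(b + 1); at b=1 this is -48, so b increases.
a converges to its nearest critical value 3 (a local min of the a-part); b converges to 2. The iterate converges to (3, 2).

(3, 2)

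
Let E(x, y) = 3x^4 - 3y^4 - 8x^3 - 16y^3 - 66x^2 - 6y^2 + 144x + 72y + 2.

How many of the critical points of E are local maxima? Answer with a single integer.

E separates as a function of x plus a function of y, so ∇E=0 decouples.
∂E/∂x = 12(x - 4)(x - 1)(x + 3) = 0 at x ∈ {-3, 1, 4}; ∂E/∂y = -12(y - 1)(y + 2)(y + 3) = 0 at y ∈ {-3, -2, 1}.
The Hessian is diagonal: diag(E_xx, E_yy). Second derivatives: E_xx(-3)=336, E_xx(1)=-144, E_xx(4)=252; E_yy(-3)=-48, E_yy(-2)=36, E_yy(1)=-144.
Local maxima occur where both diagonal entries negative: (1, -3), (1, 1). Count: 2.

2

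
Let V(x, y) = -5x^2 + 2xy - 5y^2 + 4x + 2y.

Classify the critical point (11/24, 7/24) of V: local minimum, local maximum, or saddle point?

local maximum

The Hessian of V is constant: H = [[-10, 2], [2, -10]].
det(H) = (-10)·(-10) − 2² = 96.
det(H) > 0 and tr(H) = -20 < 0, so H is negative definite and the point is a local maximum.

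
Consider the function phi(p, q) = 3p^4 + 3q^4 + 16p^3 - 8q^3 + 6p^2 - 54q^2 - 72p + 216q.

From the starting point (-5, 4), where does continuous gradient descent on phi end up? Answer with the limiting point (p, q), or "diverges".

phi is separable, so gradient descent decouples: p follows -∂phi/∂p, q follows -∂phi/∂q.
∂phi/∂p = 12(p - 1)(p + 2)(p + 3); at p=-5 this is -432, so p increases.
∂phi/∂q = 12(q - 3)(q - 2)(q + 3); at q=4 this is 168, so q decreases.
p converges to its nearest critical value -3 (a local min of the p-part); q converges to 3. The iterate converges to (-3, 3).

(-3, 3)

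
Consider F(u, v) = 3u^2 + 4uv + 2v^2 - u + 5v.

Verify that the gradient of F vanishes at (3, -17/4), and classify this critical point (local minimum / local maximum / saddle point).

local minimum

∇F = (6u + 4v - 1, 4u + 4v + 5); substituting (3, -17/4) gives ∇F = (0, 0), so (3, -17/4) is indeed a critical point.
The Hessian of F is constant: H = [[6, 4], [4, 4]].
det(H) = 6·4 − 4² = 8.
det(H) > 0 and tr(H) = 10 > 0, so H is positive definite and the point is a local minimum.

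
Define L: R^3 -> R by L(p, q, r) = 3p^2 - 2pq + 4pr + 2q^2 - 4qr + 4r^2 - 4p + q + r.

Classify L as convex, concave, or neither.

L is quadratic, so its Hessian is the constant matrix H = [[6, -2, 4], [-2, 4, -4], [4, -4, 8]].
Leading principal minors: 6, 20, 64.
All positive ⇒ H ≻ 0 ⇒ convex.

convex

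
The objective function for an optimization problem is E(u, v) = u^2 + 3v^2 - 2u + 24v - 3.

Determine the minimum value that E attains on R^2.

-52

E(u,v) separates as P(u) + Q(v) − 3, so its minimum is min P + min Q − 3.
P'(u) = 2u - 2 vanishes at u ∈ {1}; Q'(v) = 6v + 24 vanishes at v ∈ {-4}.
Local minima of P (where P''>0): P(1)=-1. Local minima of Q: Q(-4)=-48.
So the global minimum of E is P(1) + Q(-4) − 3 = -1 − 48 − 3 = -52, attained at (1, -4).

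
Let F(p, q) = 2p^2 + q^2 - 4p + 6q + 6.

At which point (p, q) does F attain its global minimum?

F(p,q) separates as A(p) + B(q) + 6, so its minimum is min A + min B + 6.
A'(p) = 4p - 4 vanishes at p ∈ {1}; B'(q) = 2q + 6 vanishes at q ∈ {-3}.
Local minima of A (where A''>0): A(1)=-2. Local minima of B: B(-3)=-9.
So the global minimum of F is A(1) + B(-3) + 6 = -2 − 9 + 6 = -5, attained at (1, -3).

(1, -3)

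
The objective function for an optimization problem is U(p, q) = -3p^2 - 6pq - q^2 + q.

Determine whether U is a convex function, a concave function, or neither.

U is quadratic, so its Hessian is the constant matrix H = [[-6, -6], [-6, -2]].
det(H) = -24, tr(H) = -8.
det(H) < 0, so H is indefinite: neither convex nor concave.

neither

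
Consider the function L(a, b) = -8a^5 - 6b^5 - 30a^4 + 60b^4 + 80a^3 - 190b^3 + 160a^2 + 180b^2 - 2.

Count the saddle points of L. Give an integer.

L separates as a function of a plus a function of b, so ∇L=0 decouples.
∂L/∂a = -40a(a - 2)(a + 1)(a + 4) = 0 at a ∈ {-4, -1, 0, 2}; ∂L/∂b = -30b(b - 4)(b - 3)(b - 1) = 0 at b ∈ {0, 1, 3, 4}.
The Hessian is diagonal: diag(L_aa, L_bb). Second derivatives: L_aa(-4)=2880, L_aa(-1)=-360, L_aa(0)=320, L_aa(2)=-1440; L_bb(0)=360, L_bb(1)=-180, L_bb(3)=180, L_bb(4)=-360.
Saddle points occur where the two diagonal entries have opposite signs: (-4, 1), (-4, 4), (-1, 0), (-1, 3), (0, 1), (0, 4), (2, 0), (2, 3). Count: 8.

8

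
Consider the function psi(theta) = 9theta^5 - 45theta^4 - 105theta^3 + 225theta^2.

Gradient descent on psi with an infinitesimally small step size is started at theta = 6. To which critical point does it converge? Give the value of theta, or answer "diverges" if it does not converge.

psi'(theta) = 45theta(theta - 5)(theta - 1)(theta + 2), so psi'(6) = 10800.
Gradient descent moves in the -psi' direction, i.e. theta is decreasing.
The nearest critical point in that direction is theta = 5, where psi'' = 6300 > 0 (a local minimum). The iterate converges there.

5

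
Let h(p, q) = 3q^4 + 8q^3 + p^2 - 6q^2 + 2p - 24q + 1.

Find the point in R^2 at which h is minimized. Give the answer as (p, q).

h(p,q) separates as A(p) + B(q) + 1, so its minimum is min A + min B + 1.
A'(p) = 2p + 2 vanishes at p ∈ {-1}; B'(q) = 12(q - 1)(q + 1)(q + 2) vanishes at q ∈ {-2, -1, 1}.
Local minima of A (where A''>0): A(-1)=-1. Local minima of B: B(-2)=8, B(1)=-19.
So the global minimum of h is A(-1) + B(1) + 1 = -1 − 19 + 1 = -19, attained at (-1, 1).

(-1, 1)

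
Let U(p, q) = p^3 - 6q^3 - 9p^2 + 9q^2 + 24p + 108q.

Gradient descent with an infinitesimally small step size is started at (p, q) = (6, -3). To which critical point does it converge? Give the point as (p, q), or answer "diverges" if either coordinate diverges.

(4, -2)

U is separable, so gradient descent decouples: p follows -∂U/∂p, q follows -∂U/∂q.
∂U/∂p = 3(p - 4)(p - 2); at p=6 this is 24, so p decreases.
∂U/∂q = -18(q - 3)(q + 2); at q=-3 this is -108, so q increases.
p converges to its nearest critical value 4 (a local min of the p-part); q converges to -2. The iterate converges to (4, -2).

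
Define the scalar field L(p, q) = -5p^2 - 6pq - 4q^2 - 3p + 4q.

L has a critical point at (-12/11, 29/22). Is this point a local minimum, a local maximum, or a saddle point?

The Hessian of L is constant: H = [[-10, -6], [-6, -8]].
det(H) = (-10)·(-8) − (-6)² = 44.
det(H) > 0 and tr(H) = -18 < 0, so H is negative definite and the point is a local maximum.

local maximum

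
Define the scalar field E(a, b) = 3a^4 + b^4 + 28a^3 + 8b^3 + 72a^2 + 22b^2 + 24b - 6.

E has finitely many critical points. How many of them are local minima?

E separates as a function of a plus a function of b, so ∇E=0 decouples.
∂E/∂a = 12a(a + 3)(a + 4) = 0 at a ∈ {-4, -3, 0}; ∂E/∂b = 4(b + 1)(b + 2)(b + 3) = 0 at b ∈ {-3, -2, -1}.
The Hessian is diagonal: diag(E_aa, E_bb). Second derivatives: E_aa(-4)=48, E_aa(-3)=-36, E_aa(0)=144; E_bb(-3)=8, E_bb(-2)=-4, E_bb(-1)=8.
Local minima occur where both diagonal entries positive: (-4, -3), (-4, -1), (0, -3), (0, -1). Count: 4.

4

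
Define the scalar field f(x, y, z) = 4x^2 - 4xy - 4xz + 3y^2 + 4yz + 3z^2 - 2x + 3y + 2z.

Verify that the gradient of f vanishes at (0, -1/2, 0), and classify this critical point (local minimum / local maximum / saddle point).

∇f = (8x - 4y - 4z - 2, -4x + 6y + 4z + 3, -4x + 4y + 6z + 2); substituting (0, -1/2, 0) gives ∇f = (0, 0, 0), so (0, -1/2, 0) is indeed a critical point.
The Hessian is constant: H = [[8, -4, -4], [-4, 6, 4], [-4, 4, 6]].
Leading principal minors: Δ₁ = 8, Δ₂ = 32, Δ₃ = 96.
All leading minors are positive, so H is positive definite: a local minimum.

local minimum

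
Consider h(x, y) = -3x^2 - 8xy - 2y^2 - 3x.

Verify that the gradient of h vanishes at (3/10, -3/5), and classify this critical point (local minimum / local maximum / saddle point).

∇h = (-6x - 8y - 3, -8x - 4y); substituting (3/10, -3/5) gives ∇h = (0, 0), so (3/10, -3/5) is indeed a critical point.
The Hessian of h is constant: H = [[-6, -8], [-8, -4]].
det(H) = (-6)·(-4) − (-8)² = -40.
Since det(H) < 0, H is indefinite and the critical point is a saddle point.

saddle point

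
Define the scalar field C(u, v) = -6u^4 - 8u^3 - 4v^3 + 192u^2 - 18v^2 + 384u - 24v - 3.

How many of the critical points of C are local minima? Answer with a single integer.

C separates as a function of u plus a function of v, so ∇C=0 decouples.
∂C/∂u = -24(u - 4)(u + 1)(u + 4) = 0 at u ∈ {-4, -1, 4}; ∂C/∂v = -12(v + 1)(v + 2) = 0 at v ∈ {-2, -1}.
The Hessian is diagonal: diag(C_uu, C_vv). Second derivatives: C_uu(-4)=-576, C_uu(-1)=360, C_uu(4)=-960; C_vv(-2)=12, C_vv(-1)=-12.
Local minima occur where both diagonal entries positive: (-1, -2). Count: 1.

1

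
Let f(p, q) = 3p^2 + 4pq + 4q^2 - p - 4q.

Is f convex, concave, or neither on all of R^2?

convex

f is quadratic, so its Hessian is the constant matrix H = [[6, 4], [4, 8]].
det(H) = 32, tr(H) = 14.
det(H) > 0 and tr(H) > 0, so H is positive definite everywhere: convex.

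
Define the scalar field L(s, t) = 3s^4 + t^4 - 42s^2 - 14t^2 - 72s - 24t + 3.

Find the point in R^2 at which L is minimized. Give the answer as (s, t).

(3, 3)

L(s,t) separates as P(s) + Q(t) + 3, so its minimum is min P + min Q + 3.
P'(s) = 12(s - 3)(s + 1)(s + 2) vanishes at s ∈ {-2, -1, 3}; Q'(t) = 4(t - 3)(t + 1)(t + 2) vanishes at t ∈ {-2, -1, 3}.
Local minima of P (where P''>0): P(-2)=24, P(3)=-351. Local minima of Q: Q(-2)=8, Q(3)=-117.
So the global minimum of L is P(3) + Q(3) + 3 = -351 − 117 + 3 = -465, attained at (3, 3).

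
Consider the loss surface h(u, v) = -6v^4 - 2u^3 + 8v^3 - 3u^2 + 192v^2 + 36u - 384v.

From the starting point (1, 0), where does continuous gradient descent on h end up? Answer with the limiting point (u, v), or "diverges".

(-3, 1)

h is separable, so gradient descent decouples: u follows -∂h/∂u, v follows -∂h/∂v.
∂h/∂u = -6(u - 2)(u + 3); at u=1 this is 24, so u decreases.
∂h/∂v = -24(v - 4)(v - 1)(v + 4); at v=0 this is -384, so v increases.
u converges to its nearest critical value -3 (a local min of the u-part); v converges to 1. The iterate converges to (-3, 1).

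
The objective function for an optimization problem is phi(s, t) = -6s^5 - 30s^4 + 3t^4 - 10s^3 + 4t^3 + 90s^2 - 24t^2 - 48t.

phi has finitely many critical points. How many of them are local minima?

4

phi separates as a function of s plus a function of t, so ∇phi=0 decouples.
∂phi/∂s = -30s(s - 1)(s + 2)(s + 3) = 0 at s ∈ {-3, -2, 0, 1}; ∂phi/∂t = 12(t - 2)(t + 1)(t + 2) = 0 at t ∈ {-2, -1, 2}.
The Hessian is diagonal: diag(phi_ss, phi_tt). Second derivatives: phi_ss(-3)=360, phi_ss(-2)=-180, phi_ss(0)=180, phi_ss(1)=-360; phi_tt(-2)=48, phi_tt(-1)=-36, phi_tt(2)=144.
Local minima occur where both diagonal entries positive: (-3, -2), (-3, 2), (0, -2), (0, 2). Count: 4.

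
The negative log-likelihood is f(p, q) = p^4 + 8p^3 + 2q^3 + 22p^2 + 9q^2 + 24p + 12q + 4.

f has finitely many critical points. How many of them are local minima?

2

f separates as a function of p plus a function of q, so ∇f=0 decouples.
∂f/∂p = 4(p + 1)(p + 2)(p + 3) = 0 at p ∈ {-3, -2, -1}; ∂f/∂q = 6(q + 1)(q + 2) = 0 at q ∈ {-2, -1}.
The Hessian is diagonal: diag(f_pp, f_qq). Second derivatives: f_pp(-3)=8, f_pp(-2)=-4, f_pp(-1)=8; f_qq(-2)=-6, f_qq(-1)=6.
Local minima occur where both diagonal entries positive: (-3, -1), (-1, -1). Count: 2.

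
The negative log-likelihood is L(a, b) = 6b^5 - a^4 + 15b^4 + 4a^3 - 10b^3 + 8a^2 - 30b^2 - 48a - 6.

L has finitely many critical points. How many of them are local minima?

2

L separates as a function of a plus a function of b, so ∇L=0 decouples.
∂L/∂a = -4(a - 3)(a - 2)(a + 2) = 0 at a ∈ {-2, 2, 3}; ∂L/∂b = 30b(b - 1)(b + 1)(b + 2) = 0 at b ∈ {-2, -1, 0, 1}.
The Hessian is diagonal: diag(L_aa, L_bb). Second derivatives: L_aa(-2)=-80, L_aa(2)=16, L_aa(3)=-20; L_bb(-2)=-180, L_bb(-1)=60, L_bb(0)=-60, L_bb(1)=180.
Local minima occur where both diagonal entries positive: (2, -1), (2, 1). Count: 2.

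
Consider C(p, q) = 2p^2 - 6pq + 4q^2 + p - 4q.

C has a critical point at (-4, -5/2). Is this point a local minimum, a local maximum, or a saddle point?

saddle point

The Hessian of C is constant: H = [[4, -6], [-6, 8]].
det(H) = 4·8 − (-6)² = -4.
Since det(H) < 0, H is indefinite and the critical point is a saddle point.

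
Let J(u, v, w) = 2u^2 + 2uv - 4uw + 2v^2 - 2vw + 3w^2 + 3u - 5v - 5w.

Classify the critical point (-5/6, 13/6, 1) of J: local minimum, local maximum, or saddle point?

local minimum

The Hessian is constant: H = [[4, 2, -4], [2, 4, -2], [-4, -2, 6]].
Leading principal minors: Δ₁ = 4, Δ₂ = 12, Δ₃ = 24.
All leading minors are positive, so H is positive definite: a local minimum.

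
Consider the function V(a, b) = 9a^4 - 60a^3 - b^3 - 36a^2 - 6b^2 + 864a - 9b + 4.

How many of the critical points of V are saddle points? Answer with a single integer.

3

V separates as a function of a plus a function of b, so ∇V=0 decouples.
∂V/∂a = 36(a - 4)(a - 3)(a + 2) = 0 at a ∈ {-2, 3, 4}; ∂V/∂b = -3(b + 1)(b + 3) = 0 at b ∈ {-3, -1}.
The Hessian is diagonal: diag(V_aa, V_bb). Second derivatives: V_aa(-2)=1080, V_aa(3)=-180, V_aa(4)=216; V_bb(-3)=6, V_bb(-1)=-6.
Saddle points occur where the two diagonal entries have opposite signs: (-2, -1), (3, -3), (4, -1). Count: 3.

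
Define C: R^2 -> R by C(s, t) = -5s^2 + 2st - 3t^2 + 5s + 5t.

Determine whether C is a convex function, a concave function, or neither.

C is quadratic, so its Hessian is the constant matrix H = [[-10, 2], [2, -6]].
det(H) = 56, tr(H) = -16.
det(H) > 0 and tr(H) < 0, so H is negative definite everywhere: concave.

concave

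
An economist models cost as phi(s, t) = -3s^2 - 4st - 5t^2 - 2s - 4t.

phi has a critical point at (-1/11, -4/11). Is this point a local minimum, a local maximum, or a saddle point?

local maximum

The Hessian of phi is constant: H = [[-6, -4], [-4, -10]].
det(H) = (-6)·(-10) − (-4)² = 44.
det(H) > 0 and tr(H) = -16 < 0, so H is negative definite and the point is a local maximum.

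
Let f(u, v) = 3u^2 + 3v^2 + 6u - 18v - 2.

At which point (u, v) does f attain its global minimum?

(-1, 3)

f(u,v) separates as P(u) + Q(v) − 2, so its minimum is min P + min Q − 2.
P'(u) = 6u + 6 vanishes at u ∈ {-1}; Q'(v) = 6v - 18 vanishes at v ∈ {3}.
Local minima of P (where P''>0): P(-1)=-3. Local minima of Q: Q(3)=-27.
So the global minimum of f is P(-1) + Q(3) − 2 = -3 − 27 − 2 = -32, attained at (-1, 3).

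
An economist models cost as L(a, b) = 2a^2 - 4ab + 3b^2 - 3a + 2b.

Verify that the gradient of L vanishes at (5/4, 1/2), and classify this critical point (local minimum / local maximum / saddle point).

∇L = (4a - 4b - 3, -4a + 6b + 2); substituting (5/4, 1/2) gives ∇L = (0, 0), so (5/4, 1/2) is indeed a critical point.
The Hessian of L is constant: H = [[4, -4], [-4, 6]].
det(H) = 4·6 − (-4)² = 8.
det(H) > 0 and tr(H) = 10 > 0, so H is positive definite and the point is a local minimum.

local minimum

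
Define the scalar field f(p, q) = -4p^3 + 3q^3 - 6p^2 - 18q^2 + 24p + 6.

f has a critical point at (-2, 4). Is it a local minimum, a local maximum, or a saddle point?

local minimum

The mixed partial ∂²f/∂p∂q is 0, so the Hessian at any point is diag(f_pp, f_qq) = diag(-12(2p + 1), 18(q - 2)).
At (-2, 4): H = diag(36, 36).
Both eigenvalues are positive, so H is positive definite: a local minimum.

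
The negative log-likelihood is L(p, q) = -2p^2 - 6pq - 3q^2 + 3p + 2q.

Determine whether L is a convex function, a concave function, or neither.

neither

L is quadratic, so its Hessian is the constant matrix H = [[-4, -6], [-6, -6]].
det(H) = -12, tr(H) = -10.
det(H) < 0, so H is indefinite: neither convex nor concave.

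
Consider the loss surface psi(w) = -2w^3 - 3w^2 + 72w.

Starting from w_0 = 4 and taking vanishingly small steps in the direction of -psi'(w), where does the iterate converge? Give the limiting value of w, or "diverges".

diverges

psi'(w) = -6(w - 3)(w + 4), so psi'(4) = -48.
Gradient descent moves in the -psi' direction, i.e. w is increasing.
There is no critical point above w=4, and psi' keeps the same sign, so the iterate runs off to +∞.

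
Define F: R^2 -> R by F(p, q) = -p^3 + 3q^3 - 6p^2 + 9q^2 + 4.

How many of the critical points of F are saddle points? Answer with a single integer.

F separates as a function of p plus a function of q, so ∇F=0 decouples.
∂F/∂p = -3p(p + 4) = 0 at p ∈ {-4, 0}; ∂F/∂q = 9q(q + 2) = 0 at q ∈ {-2, 0}.
The Hessian is diagonal: diag(F_pp, F_qq). Second derivatives: F_pp(-4)=12, F_pp(0)=-12; F_qq(-2)=-18, F_qq(0)=18.
Saddle points occur where the two diagonal entries have opposite signs: (-4, -2), (0, 0). Count: 2.

2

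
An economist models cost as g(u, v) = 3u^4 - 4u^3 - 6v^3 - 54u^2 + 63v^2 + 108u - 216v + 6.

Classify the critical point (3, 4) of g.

The mixed partial ∂²g/∂u∂v is 0, so the Hessian at any point is diag(g_uu, g_vv) = diag(12(3u^2 - 2u - 9), 18(-2v + 7)).
At (3, 4): H = diag(144, -18).
The eigenvalues have opposite signs, so H is indefinite: a saddle point.

saddle point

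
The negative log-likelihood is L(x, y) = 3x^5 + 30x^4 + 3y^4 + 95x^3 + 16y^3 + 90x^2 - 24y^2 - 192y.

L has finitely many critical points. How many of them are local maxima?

2

L separates as a function of x plus a function of y, so ∇L=0 decouples.
∂L/∂x = 15x(x + 1)(x + 3)(x + 4) = 0 at x ∈ {-4, -3, -1, 0}; ∂L/∂y = 12(y - 2)(y + 2)(y + 4) = 0 at y ∈ {-4, -2, 2}.
The Hessian is diagonal: diag(L_xx, L_yy). Second derivatives: L_xx(-4)=-180, L_xx(-3)=90, L_xx(-1)=-90, L_xx(0)=180; L_yy(-4)=144, L_yy(-2)=-96, L_yy(2)=288.
Local maxima occur where both diagonal entries negative: (-4, -2), (-1, -2). Count: 2.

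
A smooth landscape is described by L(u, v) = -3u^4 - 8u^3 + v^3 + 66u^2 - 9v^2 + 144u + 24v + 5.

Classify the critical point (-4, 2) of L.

local maximum

The mixed partial ∂²L/∂u∂v is 0, so the Hessian at any point is diag(L_uu, L_vv) = diag(12(-3u^2 - 4u + 11), 6(v - 3)).
At (-4, 2): H = diag(-252, -6).
Both eigenvalues are negative, so H is negative definite: a local maximum.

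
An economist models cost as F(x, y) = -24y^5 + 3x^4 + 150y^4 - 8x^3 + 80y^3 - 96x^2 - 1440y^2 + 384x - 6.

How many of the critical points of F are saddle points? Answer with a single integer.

F separates as a function of x plus a function of y, so ∇F=0 decouples.
∂F/∂x = 12(x - 4)(x - 2)(x + 4) = 0 at x ∈ {-4, 2, 4}; ∂F/∂y = -120y(y - 4)(y - 3)(y + 2) = 0 at y ∈ {-2, 0, 3, 4}.
The Hessian is diagonal: diag(F_xx, F_yy). Second derivatives: F_xx(-4)=576, F_xx(2)=-144, F_xx(4)=192; F_yy(-2)=7200, F_yy(0)=-2880, F_yy(3)=1800, F_yy(4)=-2880.
Saddle points occur where the two diagonal entries have opposite signs: (-4, 0), (-4, 4), (2, -2), (2, 3), (4, 0), (4, 4). Count: 6.

6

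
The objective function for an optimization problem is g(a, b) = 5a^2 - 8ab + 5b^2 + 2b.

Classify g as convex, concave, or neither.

convex

g is quadratic, so its Hessian is the constant matrix H = [[10, -8], [-8, 10]].
det(H) = 36, tr(H) = 20.
det(H) > 0 and tr(H) > 0, so H is positive definite everywhere: convex.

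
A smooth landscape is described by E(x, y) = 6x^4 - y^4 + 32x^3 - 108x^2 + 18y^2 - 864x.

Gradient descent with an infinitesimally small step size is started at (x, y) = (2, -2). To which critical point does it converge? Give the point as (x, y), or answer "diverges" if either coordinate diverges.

E is separable, so gradient descent decouples: x follows -∂E/∂x, y follows -∂E/∂y.
∂E/∂x = 24(x - 3)(x + 3)(x + 4); at x=2 this is -720, so x increases.
∂E/∂y = -4y(y - 3)(y + 3); at y=-2 this is -40, so y increases.
x converges to its nearest critical value 3 (a local min of the x-part); y converges to 0. The iterate converges to (3, 0).

(3, 0)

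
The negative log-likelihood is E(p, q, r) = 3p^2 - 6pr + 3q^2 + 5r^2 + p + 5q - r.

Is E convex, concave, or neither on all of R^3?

convex

E is quadratic, so its Hessian is the constant matrix H = [[6, 0, -6], [0, 6, 0], [-6, 0, 10]].
Leading principal minors: 6, 36, 144.
All positive ⇒ H ≻ 0 ⇒ convex.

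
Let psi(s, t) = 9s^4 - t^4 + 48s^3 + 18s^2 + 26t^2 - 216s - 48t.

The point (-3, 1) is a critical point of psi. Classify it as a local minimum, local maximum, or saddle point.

local minimum

The mixed partial ∂²psi/∂s∂t is 0, so the Hessian at any point is diag(psi_ss, psi_tt) = diag(36(3s^2 + 8s + 1), 4(-3t^2 + 13)).
At (-3, 1): H = diag(144, 40).
Both eigenvalues are positive, so H is positive definite: a local minimum.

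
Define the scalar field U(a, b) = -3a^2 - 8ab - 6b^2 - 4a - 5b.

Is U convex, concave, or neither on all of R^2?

U is quadratic, so its Hessian is the constant matrix H = [[-6, -8], [-8, -12]].
det(H) = 8, tr(H) = -18.
det(H) > 0 and tr(H) < 0, so H is negative definite everywhere: concave.

concave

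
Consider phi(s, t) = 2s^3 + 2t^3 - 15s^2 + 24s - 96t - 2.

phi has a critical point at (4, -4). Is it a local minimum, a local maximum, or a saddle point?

saddle point

The mixed partial ∂²phi/∂s∂t is 0, so the Hessian at any point is diag(phi_ss, phi_tt) = diag(6(2s - 5), 12t).
At (4, -4): H = diag(18, -48).
The eigenvalues have opposite signs, so H is indefinite: a saddle point.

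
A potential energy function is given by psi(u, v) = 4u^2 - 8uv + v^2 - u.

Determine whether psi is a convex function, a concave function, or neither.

psi is quadratic, so its Hessian is the constant matrix H = [[8, -8], [-8, 2]].
det(H) = -48, tr(H) = 10.
det(H) < 0, so H is indefinite: neither convex nor concave.

neither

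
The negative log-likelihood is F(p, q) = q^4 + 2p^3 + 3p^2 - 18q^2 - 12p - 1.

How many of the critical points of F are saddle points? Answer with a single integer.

F separates as a function of p plus a function of q, so ∇F=0 decouples.
∂F/∂p = 6(p - 1)(p + 2) = 0 at p ∈ {-2, 1}; ∂F/∂q = 4q(q - 3)(q + 3) = 0 at q ∈ {-3, 0, 3}.
The Hessian is diagonal: diag(F_pp, F_qq). Second derivatives: F_pp(-2)=-18, F_pp(1)=18; F_qq(-3)=72, F_qq(0)=-36, F_qq(3)=72.
Saddle points occur where the two diagonal entries have opposite signs: (-2, -3), (-2, 3), (1, 0). Count: 3.

3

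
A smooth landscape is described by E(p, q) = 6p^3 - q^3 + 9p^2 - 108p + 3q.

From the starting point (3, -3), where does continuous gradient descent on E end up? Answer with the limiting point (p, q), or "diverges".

(2, -1)

E is separable, so gradient descent decouples: p follows -∂E/∂p, q follows -∂E/∂q.
∂E/∂p = 18(p - 2)(p + 3); at p=3 this is 108, so p decreases.
∂E/∂q = -3(q - 1)(q + 1); at q=-3 this is -24, so q increases.
p converges to its nearest critical value 2 (a local min of the p-part); q converges to -1. The iterate converges to (2, -1).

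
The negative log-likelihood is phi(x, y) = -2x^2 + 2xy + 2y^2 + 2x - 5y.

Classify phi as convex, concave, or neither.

neither

phi is quadratic, so its Hessian is the constant matrix H = [[-4, 2], [2, 4]].
det(H) = -20, tr(H) = 0.
det(H) < 0, so H is indefinite: neither convex nor concave.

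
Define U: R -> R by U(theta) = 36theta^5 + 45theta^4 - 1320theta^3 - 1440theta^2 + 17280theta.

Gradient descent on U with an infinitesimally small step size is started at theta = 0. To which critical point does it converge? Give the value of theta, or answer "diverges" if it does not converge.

-3

U'(theta) = 180(theta - 4)(theta - 2)(theta + 3)(theta + 4), so U'(0) = 17280.
Gradient descent moves in the -U' direction, i.e. theta is decreasing.
The nearest critical point in that direction is theta = -3, where U'' = 6300 > 0 (a local minimum). The iterate converges there.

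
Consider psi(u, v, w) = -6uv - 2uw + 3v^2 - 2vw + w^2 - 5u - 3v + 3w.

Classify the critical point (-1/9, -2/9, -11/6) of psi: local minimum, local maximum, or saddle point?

The Hessian is constant: H = [[0, -6, -2], [-6, 6, -2], [-2, -2, 2]].
Leading principal minors: Δ₁ = 0, Δ₂ = -36, Δ₃ = -144.
The minors fit neither the all-positive nor the alternating-sign pattern, so H is indefinite: a saddle point.

saddle point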